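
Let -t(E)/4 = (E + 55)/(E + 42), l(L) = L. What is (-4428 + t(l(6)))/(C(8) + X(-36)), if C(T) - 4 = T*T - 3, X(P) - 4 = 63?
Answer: -53197/1584 ≈ -33.584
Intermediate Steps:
X(P) = 67 (X(P) = 4 + 63 = 67)
C(T) = 1 + T² (C(T) = 4 + (T*T - 3) = 4 + (T² - 3) = 4 + (-3 + T²) = 1 + T²)
t(E) = -4*(55 + E)/(42 + E) (t(E) = -4*(E + 55)/(E + 42) = -4*(55 + E)/(42 + E))
(-4428 + t(l(6)))/(C(8) + X(-36)) = (-4428 + 4*(-55 - 1*6)/(42 + 6))/((1 + 8²) + 67) = (-4428 + 4*(-55 - 6)/48)/((1 + 64) + 67) = (-4428 + 4*(1/48)*(-61))/(65 + 67) = (-4428 - 61/12)/132 = -53197/12*1/132 = -53197/1584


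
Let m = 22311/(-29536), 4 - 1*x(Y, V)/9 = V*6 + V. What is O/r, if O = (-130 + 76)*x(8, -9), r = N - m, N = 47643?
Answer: -320583744/469068653 ≈ -0.68345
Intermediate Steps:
x(Y, V) = 36 - 63*V (x(Y, V) = 36 - 9*(V*6 + V) = 36 - 9*(6*V + V) = 36 - 63*V)
m = -22311/29536 (m = 22311*(-1/29536) = -22311/29536 ≈ -0.75538)
r = 1407205959/29536 (r = 47643 - 1*(-22311/29536) = 47643 + 22311/29536 = 1407205959/29536 ≈ 47644.)
O = -32562 (O = (-130 + 76)*(36 - 63*(-9)) = -54*(36 + 567) = -54*603 = -32562)
O/r = -32562/1407205959/29536 = -32562*29536/1407205959 = -320583744/469068653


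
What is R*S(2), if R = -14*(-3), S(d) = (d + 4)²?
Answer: 1512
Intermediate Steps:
S(d) = (4 + d)²
R = 42
R*S(2) = 42*(4 + 2)² = 42*6² = 42*36 = 1512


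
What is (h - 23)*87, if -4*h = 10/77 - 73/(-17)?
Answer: -10981053/5236 ≈ -2097.2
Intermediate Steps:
h = -5791/5236 (h = -(10/77 - 73/(-17))/4 = -(10*(1/77) - 73*(-1/17))/4 = -(10/77 + 73/17)/4 = -¼*5791/1309 = -5791/5236 ≈ -1.1060)
(h - 23)*87 = (-5791/5236 - 23)*87 = -126219/5236*87 = -10981053/5236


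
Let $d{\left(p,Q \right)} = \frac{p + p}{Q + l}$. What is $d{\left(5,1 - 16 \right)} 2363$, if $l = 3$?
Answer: $- \frac{11815}{6} \approx -1969.2$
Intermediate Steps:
$d{\left(p,Q \right)} = \frac{2 p}{3 + Q}$ ($d{\left(p,Q \right)} = \frac{p + p}{Q + 3} = \frac{2 p}{3 + Q}$)
$d{\left(5,1 - 16 \right)} 2363 = 2 \cdot 5 \frac{1}{3 + \left(1 - 16\right)} 2363 = 2 \cdot 5 \frac{1}{3 - 15} \cdot 2363 = 2 \cdot 5 \frac{1}{-12} \cdot 2363 = 2 \cdot 5 \left(- \frac{1}{12}\right) 2363 = \left(- \frac{5}{6}\right) 2363 = - \frac{11815}{6}$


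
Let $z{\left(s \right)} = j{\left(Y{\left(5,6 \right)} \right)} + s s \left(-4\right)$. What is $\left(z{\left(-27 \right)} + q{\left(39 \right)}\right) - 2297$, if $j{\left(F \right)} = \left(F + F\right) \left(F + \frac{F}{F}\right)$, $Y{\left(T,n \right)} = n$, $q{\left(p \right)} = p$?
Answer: $-5090$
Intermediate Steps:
$j{\left(F \right)} = 2 F \left(1 + F\right)$ ($j{\left(F \right)} = 2 F \left(F + 1\right) = 2 F \left(1 + F\right)$)
$z{\left(s \right)} = 84 - 4 s^{2}$ ($z{\left(s \right)} = 2 \cdot 6 \left(1 + 6\right) + s s \left(-4\right) = 2 \cdot 6 \cdot 7 + s^{2} \left(-4\right) = 84 - 4 s^{2}$)
$\left(z{\left(-27 \right)} + q{\left(39 \right)}\right) - 2297 = \left(\left(84 - 4 \left(-27\right)^{2}\right) + 39\right) - 2297 = \left(\left(84 - 2916\right) + 39\right) - 2297 = \left(-2832 + 39\right) - 2297 = -2793 - 2297 = -5090$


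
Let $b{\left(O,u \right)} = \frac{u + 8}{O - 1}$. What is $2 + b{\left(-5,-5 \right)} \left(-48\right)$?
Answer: $26$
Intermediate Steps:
$b{\left(O,u \right)} = \frac{8 + u}{-1 + O}$
$2 + b{\left(-5,-5 \right)} \left(-48\right) = 2 + \frac{8 - 5}{-1 - 5} \left(-48\right) = 2 + \frac{1}{-6} \cdot 3 \left(-48\right) = 2 + \left(- \frac{1}{6}\right) 3 \left(-48\right) = 2 - -24 = 2 + 24 = 26$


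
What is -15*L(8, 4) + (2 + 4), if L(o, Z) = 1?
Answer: -9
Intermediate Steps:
-15*L(8, 4) + (2 + 4) = -15*1 + (2 + 4) = -15 + 6 = -9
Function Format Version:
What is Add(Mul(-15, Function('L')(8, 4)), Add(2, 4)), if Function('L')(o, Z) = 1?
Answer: -9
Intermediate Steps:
Add(Mul(-15, Function('L')(8, 4)), Add(2, 4)) = Add(Mul(-15, 1), Add(2, 4)) = Add(-15, 6) = -9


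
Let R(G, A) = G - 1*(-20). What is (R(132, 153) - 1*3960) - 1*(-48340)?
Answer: 44532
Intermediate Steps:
R(G, A) = 20 + G (R(G, A) = G + 20 = 20 + G)
(R(132, 153) - 1*3960) - 1*(-48340) = ((20 + 132) - 1*3960) - 1*(-48340) = (152 - 3960) + 48340 = -3808 + 48340 = 44532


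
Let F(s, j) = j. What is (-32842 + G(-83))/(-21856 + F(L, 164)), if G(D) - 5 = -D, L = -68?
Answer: 16377/10846 ≈ 1.5100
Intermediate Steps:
G(D) = 5 - D
(-32842 + G(-83))/(-21856 + F(L, 164)) = (-32842 + (5 - 1*(-83)))/(-21856 + 164) = (-32842 + (5 + 83))/(-21692) = (-32842 + 88)*(-1/21692) = -32754*(-1/21692) = 16377/10846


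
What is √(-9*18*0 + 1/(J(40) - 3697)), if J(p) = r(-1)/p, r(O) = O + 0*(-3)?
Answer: 2*I*√1478810/147881 ≈ 0.016447*I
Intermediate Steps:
r(O) = O (r(O) = O + 0 = O)
J(p) = -1/p
√(-9*18*0 + 1/(J(40) - 3697)) = √(-9*18*0 + 1/(-1/40 - 3697)) = √(-162*0 + 1/(-1*1/40 - 3697)) = √(0 + 1/(-1/40 - 3697)) = √(0 + 1/(-147881/40)) = √(0 - 40/147881) = √(-40/147881) = 2*I*√1478810/147881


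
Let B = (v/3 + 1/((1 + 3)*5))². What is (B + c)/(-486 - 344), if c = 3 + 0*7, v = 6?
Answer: -2881/332000 ≈ -0.0086777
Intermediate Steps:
c = 3 (c = 3 + 0 = 3)
B = 1681/400 (B = (6/3 + 1/((1 + 3)*5))² = (6*(⅓) + (⅕)/4)² = (2 + (¼)*(⅕))² = (2 + 1/20)² = (41/20)² = 1681/400 ≈ 4.2025)
(B + c)/(-486 - 344) = (1681/400 + 3)/(-486 - 344) = (2881/400)/(-830) = (2881/400)*(-1/830) = -2881/332000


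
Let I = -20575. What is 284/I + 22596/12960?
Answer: 7687201/4444200 ≈ 1.7297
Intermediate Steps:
284/I + 22596/12960 = 284/(-20575) + 22596/12960 = 284*(-1/20575) + 22596*(1/12960) = -284/20575 + 1883/1080 = 7687201/4444200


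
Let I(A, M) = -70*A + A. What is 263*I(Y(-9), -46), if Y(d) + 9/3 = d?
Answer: 217764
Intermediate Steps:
Y(d) = -3 + d
I(A, M) = -69*A
263*I(Y(-9), -46) = 263*(-69*(-3 - 9)) = 263*(-69*(-12)) = 263*828 = 217764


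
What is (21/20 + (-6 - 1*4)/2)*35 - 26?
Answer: -657/4 ≈ -164.25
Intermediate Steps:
(21/20 + (-6 - 1*4)/2)*35 - 26 = (21*(1/20) + (-6 - 4)*(½))*35 - 26 = (21/20 - 10*½)*35 - 26 = (21/20 - 5)*35 - 26 = -79/20*35 - 26 = -553/4 - 26 = -657/4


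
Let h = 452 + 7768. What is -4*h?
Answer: -32880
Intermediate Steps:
h = 8220
-4*h = -4*8220 = -32880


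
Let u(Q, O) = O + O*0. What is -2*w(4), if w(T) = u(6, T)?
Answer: -8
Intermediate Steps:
u(Q, O) = O (u(Q, O) = O + 0 = O)
w(T) = T
-2*w(4) = -2*4 = -8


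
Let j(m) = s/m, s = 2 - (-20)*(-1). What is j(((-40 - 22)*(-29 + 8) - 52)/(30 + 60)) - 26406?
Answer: -3300912/125 ≈ -26407.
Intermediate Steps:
s = -18 (s = 2 - 4*5 = 2 - 20 = -18)
j(m) = -18/m
j(((-40 - 22)*(-29 + 8) - 52)/(30 + 60)) - 26406 = -18*(30 + 60)/((-40 - 22)*(-29 + 8) - 52) - 26406 = -18*90/(-62*(-21) - 52) - 26406 = -18*90/(1302 - 52) - 26406 = -18/(1250*(1/90)) - 26406 = -18/125/9 - 26406 = -18*9/125 - 26406 = -162/125 - 26406 = -3300912/125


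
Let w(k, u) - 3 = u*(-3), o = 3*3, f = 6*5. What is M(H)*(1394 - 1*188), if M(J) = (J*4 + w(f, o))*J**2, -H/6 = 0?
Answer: 0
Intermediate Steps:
H = 0 (H = -6*0 = 0)
f = 30
o = 9
w(k, u) = 3 - 3*u (w(k, u) = 3 + u*(-3) = 3 - 3*u)
M(J) = J**2*(-24 + 4*J) (M(J) = (J*4 + (3 - 3*9))*J**2 = (4*J + (3 - 27))*J**2 = (4*J - 24)*J**2 = (-24 + 4*J)*J**2 = J**2*(-24 + 4*J))
M(H)*(1394 - 1*188) = (4*0**2*(-6 + 0))*(1394 - 1*188) = (4*0*(-6))*(1394 - 188) = 0*1206 = 0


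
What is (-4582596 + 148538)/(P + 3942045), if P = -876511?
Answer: -2217029/1532767 ≈ -1.4464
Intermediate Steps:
(-4582596 + 148538)/(P + 3942045) = (-4582596 + 148538)/(-876511 + 3942045) = -4434058/3065534 = -4434058*1/3065534 = -2217029/1532767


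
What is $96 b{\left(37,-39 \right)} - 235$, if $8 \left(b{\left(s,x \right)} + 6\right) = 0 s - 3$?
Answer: $-847$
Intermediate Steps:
$b{\left(s,x \right)} = - \frac{51}{8}$ ($b{\left(s,x \right)} = -6 + \frac{0 s - 3}{8} = -6 + \frac{0 - 3}{8} = -6 + \frac{1}{8} \left(-3\right) = -6 - \frac{3}{8} = - \frac{51}{8}$)
$96 b{\left(37,-39 \right)} - 235 = 96 \left(- \frac{51}{8}\right) - 235 = -612 - 235 = -847$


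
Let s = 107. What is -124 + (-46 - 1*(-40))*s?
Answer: -766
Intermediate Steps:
-124 + (-46 - 1*(-40))*s = -124 + (-46 - 1*(-40))*107 = -124 + (-46 + 40)*107 = -124 - 6*107 = -124 - 642 = -766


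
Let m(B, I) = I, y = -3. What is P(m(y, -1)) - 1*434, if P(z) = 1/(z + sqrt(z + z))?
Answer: -1303/3 - I*sqrt(2)/3 ≈ -434.33 - 0.4714*I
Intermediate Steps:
P(z) = 1/(z + sqrt(2)*sqrt(z)) (P(z) = 1/(z + sqrt(2*z)) = 1/(z + sqrt(2)*sqrt(z)))
P(m(y, -1)) - 1*434 = 1/(-1 + sqrt(2)*sqrt(-1)) - 1*434 = 1/(-1 + sqrt(2)*I) - 434 = 1/(-1 + I*sqrt(2)) - 434 = -434 + 1/(-1 + I*sqrt(2))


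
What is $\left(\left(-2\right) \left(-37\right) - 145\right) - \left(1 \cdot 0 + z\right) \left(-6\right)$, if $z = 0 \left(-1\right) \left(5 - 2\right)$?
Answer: $-71$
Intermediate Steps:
$z = 0$ ($z = 0 \cdot 3 = 0$)
$\left(\left(-2\right) \left(-37\right) - 145\right) - \left(1 \cdot 0 + z\right) \left(-6\right) = \left(\left(-2\right) \left(-37\right) - 145\right) - \left(1 \cdot 0 + 0\right) \left(-6\right) = \left(74 - 145\right) - \left(0 + 0\right) \left(-6\right) = -71 - 0 \left(-6\right) = -71 - 0 = -71 + 0 = -71$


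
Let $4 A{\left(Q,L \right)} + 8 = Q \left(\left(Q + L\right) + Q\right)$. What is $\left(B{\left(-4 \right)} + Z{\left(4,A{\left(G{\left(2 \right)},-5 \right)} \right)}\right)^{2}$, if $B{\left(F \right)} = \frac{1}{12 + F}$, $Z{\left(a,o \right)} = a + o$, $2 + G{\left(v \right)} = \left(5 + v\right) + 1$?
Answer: $\frac{10201}{64} \approx 159.39$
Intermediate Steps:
$G{\left(v \right)} = 4 + v$ ($G{\left(v \right)} = -2 + \left(\left(5 + v\right) + 1\right) = -2 + \left(6 + v\right) = 4 + v$)
$A{\left(Q,L \right)} = -2 + \frac{Q \left(L + 2 Q\right)}{4}$ ($A{\left(Q,L \right)} = -2 + \frac{Q \left(\left(Q + L\right) + Q\right)}{4} = -2 + \frac{Q \left(\left(L + Q\right) + Q\right)}{4} = -2 + \frac{Q \left(L + 2 Q\right)}{4}$)
$\left(B{\left(-4 \right)} + Z{\left(4,A{\left(G{\left(2 \right)},-5 \right)} \right)}\right)^{2} = \left(\frac{1}{12 - 4} + \left(4 + \left(-2 + \frac{\left(4 + 2\right)^{2}}{2} + \frac{1}{4} \left(-5\right) \left(4 + 2\right)\right)\right)\right)^{2} = \left(\frac{1}{8} + \left(4 + \left(-2 + \frac{6^{2}}{2} + \frac{1}{4} \left(-5\right) 6\right)\right)\right)^{2} = \left(\frac{1}{8} + \left(4 - - \frac{17}{2}\right)\right)^{2} = \left(\frac{1}{8} + \left(4 + \frac{17}{2}\right)\right)^{2} = \left(\frac{1}{8} + \frac{25}{2}\right)^{2} = \left(\frac{101}{8}\right)^{2} = \frac{10201}{64}$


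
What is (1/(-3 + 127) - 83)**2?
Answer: 105904681/15376 ≈ 6887.7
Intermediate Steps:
(1/(-3 + 127) - 83)**2 = (1/124 - 83)**2 = (-10291/124)**2 = 105904681/15376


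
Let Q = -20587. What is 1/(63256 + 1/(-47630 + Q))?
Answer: 68217/4315134551 ≈ 1.5809e-5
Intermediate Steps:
1/(63256 + 1/(-47630 + Q)) = 1/(63256 + 1/(-47630 - 20587)) = 1/(63256 + 1/(-68217)) = 1/(63256 - 1/68217) = 1/(4315134551/68217) = 68217/4315134551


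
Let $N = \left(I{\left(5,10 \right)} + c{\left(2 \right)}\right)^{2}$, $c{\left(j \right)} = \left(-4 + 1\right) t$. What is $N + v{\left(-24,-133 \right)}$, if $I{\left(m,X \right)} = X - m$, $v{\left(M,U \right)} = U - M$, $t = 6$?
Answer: $60$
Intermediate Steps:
$c{\left(j \right)} = -18$ ($c{\left(j \right)} = \left(-4 + 1\right) 6 = \left(-3\right) 6 = -18$)
$N = 169$ ($N = \left(\left(10 - 5\right) - 18\right)^{2} = \left(5 - 18\right)^{2} = \left(-13\right)^{2} = 169$)
$N + v{\left(-24,-133 \right)} = 169 - 109 = 60$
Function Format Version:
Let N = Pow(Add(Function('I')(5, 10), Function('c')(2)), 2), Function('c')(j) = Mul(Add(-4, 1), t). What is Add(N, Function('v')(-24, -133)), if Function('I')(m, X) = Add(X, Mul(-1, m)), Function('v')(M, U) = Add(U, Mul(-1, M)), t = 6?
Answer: 60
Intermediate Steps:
Function('c')(j) = -18 (Function('c')(j) = Mul(Add(-4, 1), 6) = Mul(-3, 6) = -18)
N = 169 (N = Pow(Add(Add(10, Mul(-1, 5)), -18), 2) = Pow(Add(Add(10, -5), -18), 2) = Pow(Add(5, -18), 2) = Pow(-13, 2) = 169)
Add(N, Function('v')(-24, -133)) = Add(169, Add(-133, Mul(-1, -24))) = Add(169, Add(-133, 24)) = Add(169, -109) = 60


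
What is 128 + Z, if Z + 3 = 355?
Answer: 480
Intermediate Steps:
Z = 352 (Z = -3 + 355 = 352)
128 + Z = 128 + 352 = 480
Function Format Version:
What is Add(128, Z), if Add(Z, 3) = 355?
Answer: 480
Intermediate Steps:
Z = 352 (Z = Add(-3, 355) = 352)
Add(128, Z) = Add(128, 352) = 480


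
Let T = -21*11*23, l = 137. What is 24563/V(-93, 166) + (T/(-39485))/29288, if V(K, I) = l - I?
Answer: -139928837521/165205240 ≈ -847.00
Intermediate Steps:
V(K, I) = 137 - I
T = -5313 (T = -231*23 = -5313)
24563/V(-93, 166) + (T/(-39485))/29288 = 24563/(137 - 1*166) - 5313/(-39485)/29288 = 24563/(137 - 166) - 5313*(-1/39485)*(1/29288) = 24563/(-29) + (5313/39485)*(1/29288) = 24563*(-1/29) + 759/165205240 = -847 + 759/165205240 = -139928837521/165205240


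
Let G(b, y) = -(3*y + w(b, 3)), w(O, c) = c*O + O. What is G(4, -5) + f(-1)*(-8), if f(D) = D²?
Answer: -9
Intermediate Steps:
w(O, c) = O + O*c (w(O, c) = O*c + O = O + O*c)
G(b, y) = -4*b - 3*y (G(b, y) = -(3*y + b*(1 + 3)) = -(3*y + b*4) = -(3*y + 4*b) = -4*b - 3*y)
G(4, -5) + f(-1)*(-8) = (-4*4 - 3*(-5)) + (-1)²*(-8) = (-16 + 15) + 1*(-8) = -1 - 8 = -9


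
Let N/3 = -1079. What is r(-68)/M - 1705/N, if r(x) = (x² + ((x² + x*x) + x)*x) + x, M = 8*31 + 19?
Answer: -222829097/96031 ≈ -2320.4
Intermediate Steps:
N = -3237 (N = 3*(-1079) = -3237)
M = 267 (M = 248 + 19 = 267)
r(x) = x + x² + x*(x + 2*x²) (r(x) = (x² + ((x² + x²) + x)*x) + x = (x² + (2*x² + x)*x) + x = (x² + (x + 2*x²)*x) + x = (x² + x*(x + 2*x²)) + x = x + x² + x*(x + 2*x²))
r(-68)/M - 1705/N = -68*(1 + 2*(-68) + 2*(-68)²)/267 - 1705/(-3237) = -68*(1 - 136 + 2*4624)*(1/267) - 1705*(-1/3237) = -68*(1 - 136 + 9248)*(1/267) + 1705/3237 = -68*9113*(1/267) + 1705/3237 = -619684*1/267 + 1705/3237 = -619684/267 + 1705/3237 = -222829097/96031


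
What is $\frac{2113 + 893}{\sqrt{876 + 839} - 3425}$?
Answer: $- \frac{1029555}{1172891} - \frac{10521 \sqrt{35}}{5864455} \approx -0.88841$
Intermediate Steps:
$\frac{2113 + 893}{\sqrt{876 + 839} - 3425} = \frac{3006}{\sqrt{1715} - 3425} = \frac{3006}{7 \sqrt{35} - 3425} = \frac{3006}{-3425 + 7 \sqrt{35}}$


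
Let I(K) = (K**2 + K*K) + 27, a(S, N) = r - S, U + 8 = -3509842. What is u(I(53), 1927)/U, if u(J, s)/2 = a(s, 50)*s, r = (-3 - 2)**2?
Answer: 1221718/584975 ≈ 2.0885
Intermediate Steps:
r = 25 (r = (-5)**2 = 25)
U = -3509850 (U = -8 - 3509842 = -3509850)
a(S, N) = 25 - S
I(K) = 27 + 2*K**2 (I(K) = (K**2 + K**2) + 27 = 2*K**2 + 27 = 27 + 2*K**2)
u(J, s) = 2*s*(25 - s) (u(J, s) = 2*((25 - s)*s) = 2*(s*(25 - s)) = 2*s*(25 - s))
u(I(53), 1927)/U = (2*1927*(25 - 1*1927))/(-3509850) = (2*1927*(25 - 1927))*(-1/3509850) = (2*1927*(-1902))*(-1/3509850) = -7330308*(-1/3509850) = 1221718/584975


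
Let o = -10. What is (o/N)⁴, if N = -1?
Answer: 10000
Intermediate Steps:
(o/N)⁴ = (-10/(-1))⁴ = (-10*(-1))⁴ = 10⁴ = 10000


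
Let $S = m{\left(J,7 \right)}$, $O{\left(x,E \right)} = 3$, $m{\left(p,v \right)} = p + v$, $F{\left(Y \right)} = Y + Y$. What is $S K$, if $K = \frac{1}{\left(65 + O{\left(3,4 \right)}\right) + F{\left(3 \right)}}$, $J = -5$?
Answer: $\frac{1}{37} \approx 0.027027$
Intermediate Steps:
$F{\left(Y \right)} = 2 Y$
$S = 2$ ($S = -5 + 7 = 2$)
$K = \frac{1}{74}$ ($K = \frac{1}{\left(65 + 3\right) + 2 \cdot 3} = \frac{1}{68 + 6} = \frac{1}{74} \approx 0.013514$)
$S K = 2 \cdot \frac{1}{74} = \frac{1}{37}$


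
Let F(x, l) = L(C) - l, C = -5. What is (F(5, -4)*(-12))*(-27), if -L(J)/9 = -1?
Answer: 4212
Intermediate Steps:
L(J) = 9 (L(J) = -9*(-1) = 9)
F(x, l) = 9 - l
(F(5, -4)*(-12))*(-27) = ((9 - 1*(-4))*(-12))*(-27) = ((9 + 4)*(-12))*(-27) = (13*(-12))*(-27) = -156*(-27) = 4212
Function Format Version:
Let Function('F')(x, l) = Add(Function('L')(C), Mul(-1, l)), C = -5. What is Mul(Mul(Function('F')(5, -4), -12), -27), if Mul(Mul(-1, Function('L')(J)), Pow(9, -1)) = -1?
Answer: 4212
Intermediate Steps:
Function('L')(J) = 9 (Function('L')(J) = Mul(-9, -1) = 9)
Function('F')(x, l) = Add(9, Mul(-1, l))
Mul(Mul(Function('F')(5, -4), -12), -27) = Mul(Mul(Add(9, Mul(-1, -4)), -12), -27) = Mul(Mul(Add(9, 4), -12), -27) = Mul(Mul(13, -12), -27) = Mul(-156, -27) = 4212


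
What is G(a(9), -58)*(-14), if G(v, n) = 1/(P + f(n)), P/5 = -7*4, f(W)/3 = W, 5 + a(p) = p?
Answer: 7/157 ≈ 0.044586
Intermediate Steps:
a(p) = -5 + p
f(W) = 3*W
P = -140 (P = 5*(-7*4) = 5*(-28) = -140)
G(v, n) = 1/(-140 + 3*n)
G(a(9), -58)*(-14) = -14/(-140 + 3*(-58)) = -14/(-140 - 174) = -14/(-314) = -1/314*(-14) = 7/157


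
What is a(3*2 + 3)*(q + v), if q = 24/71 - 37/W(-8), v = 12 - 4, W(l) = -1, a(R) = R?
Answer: 28971/71 ≈ 408.04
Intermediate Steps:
v = 8
q = 2651/71 (q = 24/71 - 37/(-1) = 24*(1/71) - 37*(-1) = 24/71 + 37 = 2651/71 ≈ 37.338)
a(3*2 + 3)*(q + v) = (3*2 + 3)*(2651/71 + 8) = (6 + 3)*(3219/71) = 9*(3219/71) = 28971/71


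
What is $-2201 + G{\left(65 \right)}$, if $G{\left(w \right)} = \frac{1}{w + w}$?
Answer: $- \frac{286129}{130} \approx -2201.0$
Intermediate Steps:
$G{\left(w \right)} = \frac{1}{2 w}$
$-2201 + G{\left(65 \right)} = -2201 + \frac{1}{2 \cdot 65} = -2201 + \frac{1}{2} \cdot \frac{1}{65} = -2201 + \frac{1}{130} = - \frac{286129}{130}$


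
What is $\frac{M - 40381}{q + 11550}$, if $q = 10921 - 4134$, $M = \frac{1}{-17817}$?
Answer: $- \frac{719468278}{326710329} \approx -2.2022$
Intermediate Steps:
$M = - \frac{1}{17817} \approx -5.6126 \cdot 10^{-5}$
$q = 6787$ ($q = 10921 - 4134 = 6787$)
$\frac{M - 40381}{q + 11550} = \frac{- \frac{1}{17817} - 40381}{6787 + 11550} = - \frac{719468278}{17817 \cdot 18337} = \left(- \frac{719468278}{17817}\right) \frac{1}{18337} = - \frac{719468278}{326710329}$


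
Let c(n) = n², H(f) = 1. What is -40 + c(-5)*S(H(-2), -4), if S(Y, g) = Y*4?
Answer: 60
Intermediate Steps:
S(Y, g) = 4*Y
-40 + c(-5)*S(H(-2), -4) = -40 + (-5)²*(4*1) = -40 + 25*4 = -40 + 100 = 60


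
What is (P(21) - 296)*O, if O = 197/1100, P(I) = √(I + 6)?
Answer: -14578/275 + 591*√3/1100 ≈ -52.080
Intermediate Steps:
P(I) = √(6 + I)
O = 197/1100 (O = 197*(1/1100) = 197/1100 ≈ 0.17909)
(P(21) - 296)*O = (√(6 + 21) - 296)*(197/1100) = (√27 - 296)*(197/1100) = (3*√3 - 296)*(197/1100) = (-296 + 3*√3)*(197/1100) = -14578/275 + 591*√3/1100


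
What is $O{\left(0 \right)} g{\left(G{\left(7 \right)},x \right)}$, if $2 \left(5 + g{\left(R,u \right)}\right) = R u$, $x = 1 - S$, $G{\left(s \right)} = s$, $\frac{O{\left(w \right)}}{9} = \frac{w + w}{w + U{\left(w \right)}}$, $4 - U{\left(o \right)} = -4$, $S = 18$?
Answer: $0$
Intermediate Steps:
$U{\left(o \right)} = 8$ ($U{\left(o \right)} = 4 - -4 = 4 + 4 = 8$)
$O{\left(w \right)} = \frac{18 w}{8 + w}$ ($O{\left(w \right)} = 9 \frac{w + w}{w + 8} = 9 \frac{2 w}{8 + w} = \frac{18 w}{8 + w}$)
$x = -17$ ($x = 1 - 18 = -17$)
$g{\left(R,u \right)} = -5 + \frac{R u}{2}$
$O{\left(0 \right)} g{\left(G{\left(7 \right)},x \right)} = 18 \cdot 0 \frac{1}{8 + 0} \left(-5 + \frac{1}{2} \cdot 7 \left(-17\right)\right) = 18 \cdot 0 \cdot \frac{1}{8} \left(-5 - \frac{119}{2}\right) = 18 \cdot 0 \cdot \frac{1}{8} \left(- \frac{129}{2}\right) = 0 \left(- \frac{129}{2}\right) = 0$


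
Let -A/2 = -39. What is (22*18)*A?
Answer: 30888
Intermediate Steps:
A = 78 (A = -2*(-39) = 78)
(22*18)*A = (22*18)*78 = 396*78 = 30888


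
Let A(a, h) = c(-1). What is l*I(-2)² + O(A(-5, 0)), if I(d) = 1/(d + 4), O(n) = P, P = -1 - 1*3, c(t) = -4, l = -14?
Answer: -15/2 ≈ -7.5000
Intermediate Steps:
A(a, h) = -4
P = -4 (P = -1 - 3 = -4)
O(n) = -4
I(d) = 1/(4 + d)
l*I(-2)² + O(A(-5, 0)) = -14/(4 - 2)² - 4 = -14*(1/2)² - 4 = -14*(½)² - 4 = -14*¼ - 4 = -7/2 - 4 = -15/2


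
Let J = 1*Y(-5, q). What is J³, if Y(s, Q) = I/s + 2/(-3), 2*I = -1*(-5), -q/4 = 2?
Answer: -343/216 ≈ -1.5880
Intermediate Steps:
q = -8 (q = -4*2 = -8)
I = 5/2 (I = (-1*(-5))/2 = (½)*5 = 5/2 ≈ 2.5000)
Y(s, Q) = -⅔ + 5/(2*s) (Y(s, Q) = 5/(2*s) + 2/(-3) = 5/(2*s) + 2*(-⅓) = 5/(2*s) - ⅔ = -⅔ + 5/(2*s))
J = -7/6 (J = 1*((⅙)*(15 - 4*(-5))/(-5)) = 1*((⅙)*(-⅕)*(15 + 20)) = 1*((⅙)*(-⅕)*35) = 1*(-7/6) = -7/6 ≈ -1.1667)
J³ = (-7/6)³ = -343/216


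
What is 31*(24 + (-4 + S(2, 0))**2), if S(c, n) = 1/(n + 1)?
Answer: 1023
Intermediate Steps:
S(c, n) = 1/(1 + n)
31*(24 + (-4 + S(2, 0))**2) = 31*(24 + (-4 + 1/(1 + 0))**2) = 31*(24 + (-4 + 1/1)**2) = 31*(24 + (-4 + 1)**2) = 31*(24 + (-3)**2) = 31*(24 + 9) = 31*33 = 1023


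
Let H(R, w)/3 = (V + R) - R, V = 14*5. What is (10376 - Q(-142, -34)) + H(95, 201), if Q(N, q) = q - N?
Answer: 10478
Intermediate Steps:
V = 70
H(R, w) = 210 (H(R, w) = 3*((70 + R) - R) = 3*70 = 210)
(10376 - Q(-142, -34)) + H(95, 201) = (10376 - (-34 - 1*(-142))) + 210 = (10376 - (-34 + 142)) + 210 = (10376 - 1*108) + 210 = (10376 - 108) + 210 = 10268 + 210 = 10478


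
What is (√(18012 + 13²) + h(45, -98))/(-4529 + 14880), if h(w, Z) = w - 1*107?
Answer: -62/10351 + √18181/10351 ≈ 0.0070367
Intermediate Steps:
h(w, Z) = -107 + w (h(w, Z) = w - 107 = -107 + w)
(√(18012 + 13²) + h(45, -98))/(-4529 + 14880) = (√(18012 + 13²) + (-107 + 45))/(-4529 + 14880) = (√(18012 + 169) - 62)/10351 = (√18181 - 62)*(1/10351) = (-62 + √18181)*(1/10351) = -62/10351 + √18181/10351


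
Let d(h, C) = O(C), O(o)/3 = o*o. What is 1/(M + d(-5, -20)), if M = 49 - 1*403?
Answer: 1/846 ≈ 0.0011820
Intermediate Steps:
O(o) = 3*o**2 (O(o) = 3*(o*o) = 3*o**2)
d(h, C) = 3*C**2
M = -354 (M = 49 - 403 = -354)
1/(M + d(-5, -20)) = 1/(-354 + 3*(-20)**2) = 1/(-354 + 3*400) = 1/(-354 + 1200) = 1/846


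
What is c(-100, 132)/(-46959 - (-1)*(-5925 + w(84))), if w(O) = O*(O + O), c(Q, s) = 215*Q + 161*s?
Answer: 62/9693 ≈ 0.0063964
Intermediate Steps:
c(Q, s) = 161*s + 215*Q
w(O) = 2*O² (w(O) = O*(2*O) = 2*O²)
c(-100, 132)/(-46959 - (-1)*(-5925 + w(84))) = (161*132 + 215*(-100))/(-46959 - (-1)*(-5925 + 2*84²)) = (21252 - 21500)/(-46959 - (-1)*(-5925 + 2*7056)) = -248/(-46959 - (-1)*(-5925 + 14112)) = -248/(-46959 - (-1)*8187) = -248/(-46959 - 1*(-8187)) = -248/(-46959 + 8187) = -248/(-38772) = -248*(-1/38772) = 62/9693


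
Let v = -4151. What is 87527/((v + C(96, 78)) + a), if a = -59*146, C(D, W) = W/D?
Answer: -1400432/204227 ≈ -6.8572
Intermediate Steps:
a = -8614
87527/((v + C(96, 78)) + a) = 87527/((-4151 + 78/96) - 8614) = 87527/((-4151 + 78*(1/96)) - 8614) = 87527/((-4151 + 13/16) - 8614) = 87527/(-66403/16 - 8614) = 87527/(-204227/16) = 87527*(-16/204227) = -1400432/204227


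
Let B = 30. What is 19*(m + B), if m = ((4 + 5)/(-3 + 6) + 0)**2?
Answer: 741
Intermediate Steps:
m = 9 (m = (9/3 + 0)**2 = (9*(1/3) + 0)**2 = (3 + 0)**2 = 3**2 = 9)
19*(m + B) = 19*(9 + 30) = 19*39 = 741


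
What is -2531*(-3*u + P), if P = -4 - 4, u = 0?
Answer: 20248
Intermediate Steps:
P = -8
-2531*(-3*u + P) = -2531*(-3*0 - 8) = -2531*(0 - 8) = -2531*(-8) = 20248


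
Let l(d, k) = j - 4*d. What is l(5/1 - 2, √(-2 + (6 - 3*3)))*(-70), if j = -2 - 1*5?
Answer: 1330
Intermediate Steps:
j = -7 (j = -2 - 5 = -7)
l(d, k) = -7 - 4*d
l(5/1 - 2, √(-2 + (6 - 3*3)))*(-70) = (-7 - 4*(5/1 - 2))*(-70) = (-7 - 4*(5*1 - 2))*(-70) = (-7 - 4*(5 - 2))*(-70) = (-7 - 4*3)*(-70) = (-7 - 12)*(-70) = -19*(-70) = 1330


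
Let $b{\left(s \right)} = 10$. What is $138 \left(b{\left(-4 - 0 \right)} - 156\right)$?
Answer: $-20148$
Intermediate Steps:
$138 \left(b{\left(-4 - 0 \right)} - 156\right) = 138 \left(10 - 156\right) = 138 \left(-146\right) = -20148$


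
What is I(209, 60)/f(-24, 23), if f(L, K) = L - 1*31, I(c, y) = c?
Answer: -19/5 ≈ -3.8000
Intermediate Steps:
f(L, K) = -31 + L (f(L, K) = L - 31 = -31 + L)
I(209, 60)/f(-24, 23) = 209/(-31 - 24) = 209/(-55) = 209*(-1/55) = -19/5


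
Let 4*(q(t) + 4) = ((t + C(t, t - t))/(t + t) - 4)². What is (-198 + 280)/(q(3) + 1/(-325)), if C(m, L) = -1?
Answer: -959400/7511 ≈ -127.73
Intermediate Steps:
q(t) = -4 + (-4 + (-1 + t)/(2*t))²/4 (q(t) = -4 + ((t - 1)/(t + t) - 4)²/4 = -4 + ((-1 + t)/((2*t)) - 4)²/4 = -4 + ((-1 + t)*(1/(2*t)) - 4)²/4 = -4 + ((-1 + t)/(2*t) - 4)²/4 = -4 + (-4 + (-1 + t)/(2*t))²/4)
(-198 + 280)/(q(3) + 1/(-325)) = (-198 + 280)/((1/16)*(1 - 15*3² + 14*3)/3² + 1/(-325)) = 82/((1/16)*(⅑)*(1 - 15*9 + 42) - 1/325) = 82/((1/16)*(⅑)*(1 - 135 + 42) - 1/325) = 82/((1/16)*(⅑)*(-92) - 1/325) = 82/(-23/36 - 1/325) = 82/(-7511/11700) = 82*(-11700/7511) = -959400/7511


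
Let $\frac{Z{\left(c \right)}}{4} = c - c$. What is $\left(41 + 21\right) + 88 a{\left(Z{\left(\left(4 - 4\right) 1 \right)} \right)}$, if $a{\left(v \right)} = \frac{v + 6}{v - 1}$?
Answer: $-466$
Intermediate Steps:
$Z{\left(c \right)} = 0$ ($Z{\left(c \right)} = 4 \left(c - c\right) = 4 \cdot 0 = 0$)
$a{\left(v \right)} = \frac{6 + v}{-1 + v}$
$\left(41 + 21\right) + 88 a{\left(Z{\left(\left(4 - 4\right) 1 \right)} \right)} = \left(41 + 21\right) + 88 \frac{6 + 0}{-1 + 0} = 62 + 88 \frac{1}{-1} \cdot 6 = 62 + 88 \left(\left(-1\right) 6\right) = 62 + 88 \left(-6\right) = 62 - 528 = -466$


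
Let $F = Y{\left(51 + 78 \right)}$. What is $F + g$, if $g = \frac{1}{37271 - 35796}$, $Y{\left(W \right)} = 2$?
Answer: $\frac{2951}{1475} \approx 2.0007$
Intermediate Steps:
$F = 2$
$g = \frac{1}{1475} \approx 0.00067797$
$F + g = 2 + \frac{1}{1475} = \frac{2951}{1475}$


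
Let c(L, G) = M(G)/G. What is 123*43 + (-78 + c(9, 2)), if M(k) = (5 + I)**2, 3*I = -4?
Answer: 93919/18 ≈ 5217.7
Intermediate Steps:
I = -4/3 (I = (1/3)*(-4) = -4/3 ≈ -1.3333)
M(k) = 121/9 (M(k) = (5 - 4/3)**2 = (11/3)**2 = 121/9)
c(L, G) = 121/(9*G)
123*43 + (-78 + c(9, 2)) = 123*43 + (-78 + (121/9)/2) = 5289 + (-78 + (121/9)*(1/2)) = 5289 + (-78 + 121/18) = 5289 - 1283/18 = 93919/18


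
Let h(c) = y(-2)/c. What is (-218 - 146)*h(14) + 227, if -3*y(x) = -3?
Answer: 201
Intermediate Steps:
y(x) = 1 (y(x) = -⅓*(-3) = 1)
h(c) = 1/c
(-218 - 146)*h(14) + 227 = (-218 - 146)/14 + 227 = -364*1/14 + 227 = -26 + 227 = 201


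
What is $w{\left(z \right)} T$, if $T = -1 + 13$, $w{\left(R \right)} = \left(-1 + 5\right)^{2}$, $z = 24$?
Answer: $192$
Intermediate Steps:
$w{\left(R \right)} = 16$ ($w{\left(R \right)} = 4^{2} = 16$)
$T = 12$
$w{\left(z \right)} T = 16 \cdot 12 = 192$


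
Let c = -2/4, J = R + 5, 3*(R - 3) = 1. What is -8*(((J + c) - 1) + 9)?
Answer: -380/3 ≈ -126.67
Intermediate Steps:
R = 10/3 (R = 3 + (⅓)*1 = 3 + ⅓ = 10/3 ≈ 3.3333)
J = 25/3 (J = 10/3 + 5 = 25/3 ≈ 8.3333)
c = -½ (c = -2*¼ = -½ ≈ -0.50000)
-8*(((J + c) - 1) + 9) = -8*(((25/3 - ½) - 1) + 9) = -8*((47/6 - 1) + 9) = -8*(41/6 + 9) = -8*95/6 = -380/3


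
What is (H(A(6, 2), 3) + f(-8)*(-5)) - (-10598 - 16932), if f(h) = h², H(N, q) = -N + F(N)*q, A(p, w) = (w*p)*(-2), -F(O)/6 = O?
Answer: 27666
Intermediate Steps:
F(O) = -6*O
A(p, w) = -2*p*w (A(p, w) = (p*w)*(-2) = -2*p*w)
H(N, q) = -N - 6*N*q (H(N, q) = -N + (-6*N)*q = -N - 6*N*q)
(H(A(6, 2), 3) + f(-8)*(-5)) - (-10598 - 16932) = ((-2*6*2)*(-1 - 6*3) + (-8)²*(-5)) - (-10598 - 16932) = (-24*(-1 - 18) + 64*(-5)) - 1*(-27530) = (-24*(-19) - 320) + 27530 = (456 - 320) + 27530 = 136 + 27530 = 27666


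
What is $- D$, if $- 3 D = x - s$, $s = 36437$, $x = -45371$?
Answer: $- \frac{81808}{3} \approx -27269.0$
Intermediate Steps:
$D = \frac{81808}{3}$ ($D = - \frac{-45371 - 36437}{3} = \left(- \frac{1}{3}\right) \left(-81808\right) = \frac{81808}{3} \approx 27269.0$)
$- D = \left(-1\right) \frac{81808}{3} = - \frac{81808}{3}$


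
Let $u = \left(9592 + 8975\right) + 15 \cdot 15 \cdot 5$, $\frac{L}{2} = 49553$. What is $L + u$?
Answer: $118798$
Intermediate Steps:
$L = 99106$ ($L = 2 \cdot 49553 = 99106$)
$u = 19692$ ($u = 18567 + 225 \cdot 5 = 18567 + 1125 = 19692$)
$L + u = 99106 + 19692 = 118798$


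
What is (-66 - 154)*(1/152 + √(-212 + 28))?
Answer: -55/38 - 440*I*√46 ≈ -1.4474 - 2984.2*I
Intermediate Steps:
(-66 - 154)*(1/152 + √(-212 + 28)) = -220*(1/152 + √(-184)) = -220*(1/152 + 2*I*√46) = -55/38 - 440*I*√46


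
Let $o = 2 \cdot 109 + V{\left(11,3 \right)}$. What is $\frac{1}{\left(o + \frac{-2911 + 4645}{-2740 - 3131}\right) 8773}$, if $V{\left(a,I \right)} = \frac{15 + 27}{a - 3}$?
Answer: $\frac{7828}{15311420397} \approx 5.1125 \cdot 10^{-7}$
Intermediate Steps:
$V{\left(a,I \right)} = \frac{42}{-3 + a}$
$o = \frac{893}{4}$ ($o = 2 \cdot 109 + \frac{42}{-3 + 11} = 218 + \frac{42}{8} = 218 + 42 \cdot \frac{1}{8} = 218 + \frac{21}{4} = \frac{893}{4} \approx 223.25$)
$\frac{1}{\left(o + \frac{-2911 + 4645}{-2740 - 3131}\right) 8773} = \frac{1}{\left(\frac{893}{4} + \frac{-2911 + 4645}{-2740 - 3131}\right) 8773} = \frac{1}{\frac{893}{4} + \frac{1734}{-5871}} \cdot \frac{1}{8773} = \frac{1}{\frac{893}{4} + 1734 \left(- \frac{1}{5871}\right)} \frac{1}{8773} = \frac{1}{\frac{893}{4} - \frac{578}{1957}} \cdot \frac{1}{8773} = \frac{1}{\frac{1745289}{7828}} \cdot \frac{1}{8773} = \frac{7828}{1745289} \cdot \frac{1}{8773} = \frac{7828}{15311420397}$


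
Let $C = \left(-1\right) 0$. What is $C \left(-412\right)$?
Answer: $0$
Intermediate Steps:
$C = 0$
$C \left(-412\right) = 0 \left(-412\right) = 0$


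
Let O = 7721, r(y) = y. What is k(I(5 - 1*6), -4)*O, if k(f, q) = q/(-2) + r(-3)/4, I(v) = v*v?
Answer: 38605/4 ≈ 9651.3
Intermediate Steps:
I(v) = v²
k(f, q) = -¾ - q/2 (k(f, q) = q/(-2) - 3/4 = q*(-½) - 3*¼ = -q/2 - ¾ = -¾ - q/2)
k(I(5 - 1*6), -4)*O = (-¾ - ½*(-4))*7721 = (-¾ + 2)*7721 = (5/4)*7721 = 38605/4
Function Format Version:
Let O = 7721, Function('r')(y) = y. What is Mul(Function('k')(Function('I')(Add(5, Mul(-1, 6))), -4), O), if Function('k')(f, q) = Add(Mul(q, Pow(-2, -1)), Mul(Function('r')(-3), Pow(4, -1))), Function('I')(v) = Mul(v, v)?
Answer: Rational(38605, 4) ≈ 9651.3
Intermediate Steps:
Function('I')(v) = Pow(v, 2)
Function('k')(f, q) = Add(Rational(-3, 4), Mul(Rational(-1, 2), q)) (Function('k')(f, q) = Add(Mul(q, Pow(-2, -1)), Mul(-3, Pow(4, -1))) = Add(Mul(q, Rational(-1, 2)), Mul(-3, Rational(1, 4))) = Add(Mul(Rational(-1, 2), q), Rational(-3, 4)) = Add(Rational(-3, 4), Mul(Rational(-1, 2), q)))
Mul(Function('k')(Function('I')(Add(5, Mul(-1, 6))), -4), O) = Mul(Add(Rational(-3, 4), Mul(Rational(-1, 2), -4)), 7721) = Mul(Add(Rational(-3, 4), 2), 7721) = Mul(Rational(5, 4), 7721) = Rational(38605, 4)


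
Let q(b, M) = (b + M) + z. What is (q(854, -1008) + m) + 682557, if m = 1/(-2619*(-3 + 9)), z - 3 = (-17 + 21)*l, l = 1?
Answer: 10723390739/15714 ≈ 6.8241e+5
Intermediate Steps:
z = 7 (z = 3 + (-17 + 21)*1 = 3 + 4*1 = 3 + 4 = 7)
m = -1/15714 (m = 1/(-2619*6) = 1/(-15714) = -1/15714 ≈ -6.3638e-5)
q(b, M) = 7 + M + b (q(b, M) = (b + M) + 7 = (M + b) + 7 = 7 + M + b)
(q(854, -1008) + m) + 682557 = ((7 - 1008 + 854) - 1/15714) + 682557 = (-147 - 1/15714) + 682557 = -2309959/15714 + 682557 = 10723390739/15714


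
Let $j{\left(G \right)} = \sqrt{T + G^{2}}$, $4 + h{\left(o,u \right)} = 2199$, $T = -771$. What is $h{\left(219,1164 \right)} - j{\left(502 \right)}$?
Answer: $2195 - \sqrt{251233} \approx 1693.8$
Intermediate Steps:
$h{\left(o,u \right)} = 2195$ ($h{\left(o,u \right)} = -4 + 2199 = 2195$)
$j{\left(G \right)} = \sqrt{-771 + G^{2}}$
$h{\left(219,1164 \right)} - j{\left(502 \right)} = 2195 - \sqrt{-771 + 502^{2}} = 2195 - \sqrt{-771 + 252004} = 2195 - \sqrt{251233}$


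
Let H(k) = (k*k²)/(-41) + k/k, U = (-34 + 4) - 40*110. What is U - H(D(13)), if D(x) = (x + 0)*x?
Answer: 4645138/41 ≈ 1.1330e+5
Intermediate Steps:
D(x) = x² (D(x) = x*x = x²)
U = -4430 (U = -30 - 4400 = -4430)
H(k) = 1 - k³/41 (H(k) = k³*(-1/41) + 1 = -k³/41 + 1 = 1 - k³/41)
U - H(D(13)) = -4430 - (1 - (13²)³/41) = -4430 - (1 - 1/41*169³) = -4430 - (1 - 1/41*4826809) = -4430 - (1 - 4826809/41) = -4430 - 1*(-4826768/41) = -4430 + 4826768/41 = 4645138/41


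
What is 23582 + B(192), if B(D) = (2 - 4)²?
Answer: 23586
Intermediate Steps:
B(D) = 4 (B(D) = (-2)² = 4)
23582 + B(192) = 23582 + 4 = 23586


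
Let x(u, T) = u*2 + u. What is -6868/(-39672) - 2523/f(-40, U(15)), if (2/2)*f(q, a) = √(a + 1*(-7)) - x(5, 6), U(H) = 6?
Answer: 93933688/560367 + 2523*I/226 ≈ 167.63 + 11.164*I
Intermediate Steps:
x(u, T) = 3*u (x(u, T) = 2*u + u = 3*u)
f(q, a) = -15 + √(-7 + a) (f(q, a) = √(a + 1*(-7)) - 3*5 = √(a - 7) - 1*15 = √(-7 + a) - 15 = -15 + √(-7 + a))
-6868/(-39672) - 2523/f(-40, U(15)) = -6868/(-39672) - 2523/(-15 + √(-7 + 6)) = -6868*(-1/39672) - 2523/(-15 + √(-1)) = 1717/9918 - 2523*(-15 - I)/226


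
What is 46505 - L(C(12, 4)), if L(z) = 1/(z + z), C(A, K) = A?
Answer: 1116119/24 ≈ 46505.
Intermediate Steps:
L(z) = 1/(2*z)
46505 - L(C(12, 4)) = 46505 - 1/(2*12) = 46505 - 1*1/24 = 46505 - 1/24 = 1116119/24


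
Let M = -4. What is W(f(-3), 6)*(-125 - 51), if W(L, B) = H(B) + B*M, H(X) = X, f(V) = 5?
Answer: 3168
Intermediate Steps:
W(L, B) = -3*B (W(L, B) = B + B*(-4) = B - 4*B = -3*B)
W(f(-3), 6)*(-125 - 51) = (-3*6)*(-125 - 51) = -18*(-176) = 3168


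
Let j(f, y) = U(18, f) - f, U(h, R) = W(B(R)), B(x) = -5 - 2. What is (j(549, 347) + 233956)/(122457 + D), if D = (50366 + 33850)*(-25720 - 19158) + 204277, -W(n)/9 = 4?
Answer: -233371/3779118914 ≈ -6.1753e-5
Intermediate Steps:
B(x) = -7
W(n) = -36 (W(n) = -9*4 = -36)
D = -3779241371 (D = 84216*(-44878) + 204277 = -3779445648 + 204277 = -3779241371)
U(h, R) = -36
j(f, y) = -36 - f
(j(549, 347) + 233956)/(122457 + D) = ((-36 - 1*549) + 233956)/(122457 - 3779241371) = ((-36 - 549) + 233956)/(-3779118914) = (-585 + 233956)*(-1/3779118914) = 233371*(-1/3779118914) = -233371/3779118914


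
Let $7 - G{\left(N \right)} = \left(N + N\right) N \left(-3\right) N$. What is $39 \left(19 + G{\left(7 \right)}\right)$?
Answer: $81276$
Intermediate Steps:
$G{\left(N \right)} = 7 + 6 N^{3}$ ($G{\left(N \right)} = 7 - \left(N + N\right) N \left(-3\right) N = 7 - 2 N - 3 N N = 7 - 2 N \left(- 3 N^{2}\right) = 7 - - 6 N^{3} = 7 + 6 N^{3}$)
$39 \left(19 + G{\left(7 \right)}\right) = 39 \left(19 + \left(7 + 6 \cdot 7^{3}\right)\right) = 39 \left(19 + \left(7 + 6 \cdot 343\right)\right) = 39 \left(19 + \left(7 + 2058\right)\right) = 39 \left(19 + 2065\right) = 39 \cdot 2084 = 81276$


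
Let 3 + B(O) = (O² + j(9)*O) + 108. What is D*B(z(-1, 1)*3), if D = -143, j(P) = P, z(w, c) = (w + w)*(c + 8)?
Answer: -362505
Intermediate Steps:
z(w, c) = 2*w*(8 + c) (z(w, c) = (2*w)*(8 + c) = 2*w*(8 + c))
B(O) = 105 + O² + 9*O (B(O) = -3 + ((O² + 9*O) + 108) = -3 + (108 + O² + 9*O) = 105 + O² + 9*O)
D*B(z(-1, 1)*3) = -143*(105 + ((2*(-1)*(8 + 1))*3)² + 9*((2*(-1)*(8 + 1))*3)) = -143*(105 + ((2*(-1)*9)*3)² + 9*((2*(-1)*9)*3)) = -143*(105 + (-18*3)² + 9*(-18*3)) = -143*(105 + (-54)² + 9*(-54)) = -143*(105 + 2916 - 486) = -143*2535 = -362505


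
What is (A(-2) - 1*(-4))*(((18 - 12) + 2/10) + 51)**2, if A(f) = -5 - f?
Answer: 81796/25 ≈ 3271.8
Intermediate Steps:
(A(-2) - 1*(-4))*(((18 - 12) + 2/10) + 51)**2 = ((-5 - 1*(-2)) - 1*(-4))*(((18 - 12) + 2/10) + 51)**2 = ((-5 + 2) + 4)*((6 + 2*(1/10)) + 51)**2 = (-3 + 4)*((6 + 1/5) + 51)**2 = 1*(31/5 + 51)**2 = 1*(286/5)**2 = 1*(81796/25) = 81796/25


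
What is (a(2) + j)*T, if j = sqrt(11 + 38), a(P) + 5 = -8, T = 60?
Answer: -360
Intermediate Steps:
a(P) = -13 (a(P) = -5 - 8 = -13)
j = 7 (j = sqrt(49) = 7)
(a(2) + j)*T = (-13 + 7)*60 = -6*60 = -360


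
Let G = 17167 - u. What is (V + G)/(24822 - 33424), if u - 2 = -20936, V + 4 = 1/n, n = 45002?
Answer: -1714441195/387107204 ≈ -4.4289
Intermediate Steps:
V = -180007/45002 (V = -4 + 1/45002 = -180007/45002 ≈ -4.0000)
u = -20934 (u = 2 - 20936 = -20934)
G = 38101 (G = 17167 - 1*(-20934) = 17167 + 20934 = 38101)
(V + G)/(24822 - 33424) = (-180007/45002 + 38101)/(24822 - 33424) = (1714441195/45002)/(-8602) = (1714441195/45002)*(-1/8602) = -1714441195/387107204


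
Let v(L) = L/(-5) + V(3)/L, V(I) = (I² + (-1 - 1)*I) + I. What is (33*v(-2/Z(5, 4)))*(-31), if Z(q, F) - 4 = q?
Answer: 413633/15 ≈ 27576.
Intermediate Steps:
Z(q, F) = 4 + q
V(I) = I² - I (V(I) = (I² - 2*I) + I = I² - I)
v(L) = 6/L - L/5 (v(L) = L/(-5) + (3*(-1 + 3))/L = L*(-⅕) + (3*2)/L = -L/5 + 6/L = 6/L - L/5)
(33*v(-2/Z(5, 4)))*(-31) = (33*(6/((-2/(4 + 5))) - (-2)/(5*(4 + 5))))*(-31) = (33*(6/((-2/9)) - (-2)/(5*9)))*(-31) = (33*(6/((-2*⅑)) - (-2)/(5*9)))*(-31) = (33*(6/(-2/9) - ⅕*(-2/9)))*(-31) = (33*(6*(-9/2) + 2/45))*(-31) = (33*(-27 + 2/45))*(-31) = (33*(-1213/45))*(-31) = -13343/15*(-31) = 413633/15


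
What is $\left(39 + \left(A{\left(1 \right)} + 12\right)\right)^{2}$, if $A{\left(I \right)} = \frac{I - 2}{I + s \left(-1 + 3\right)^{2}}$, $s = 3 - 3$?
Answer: $2500$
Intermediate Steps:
$s = 0$ ($s = 3 - 3 = 0$)
$A{\left(I \right)} = \frac{-2 + I}{I}$ ($A{\left(I \right)} = \frac{I - 2}{I + 0 \left(-1 + 3\right)^{2}} = \frac{-2 + I}{I + 0 \cdot 2^{2}} = \frac{-2 + I}{I + 0 \cdot 4} = \frac{-2 + I}{I + 0} = \frac{-2 + I}{I}$)
$\left(39 + \left(A{\left(1 \right)} + 12\right)\right)^{2} = \left(39 + \left(\frac{-2 + 1}{1} + 12\right)\right)^{2} = \left(39 + \left(1 \left(-1\right) + 12\right)\right)^{2} = \left(39 + \left(-1 + 12\right)\right)^{2} = \left(39 + 11\right)^{2} = 50^{2} = 2500$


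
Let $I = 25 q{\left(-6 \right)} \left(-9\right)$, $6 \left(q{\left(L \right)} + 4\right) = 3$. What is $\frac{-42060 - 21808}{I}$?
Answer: $- \frac{18248}{225} \approx -81.102$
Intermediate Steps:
$q{\left(L \right)} = - \frac{7}{2}$ ($q{\left(L \right)} = -4 + \frac{1}{6} \cdot 3 = -4 + \frac{1}{2} = - \frac{7}{2}$)
$I = \frac{1575}{2}$ ($I = 25 \left(- \frac{7}{2}\right) \left(-9\right) = \left(- \frac{175}{2}\right) \left(-9\right) = \frac{1575}{2} \approx 787.5$)
$\frac{-42060 - 21808}{I} = \frac{-42060 - 21808}{\frac{1575}{2}} = \left(-63868\right) \frac{2}{1575} = - \frac{18248}{225}$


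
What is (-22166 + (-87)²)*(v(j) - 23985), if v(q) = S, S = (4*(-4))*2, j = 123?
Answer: 350576149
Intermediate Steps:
S = -32 (S = -16*2 = -32)
v(q) = -32
(-22166 + (-87)²)*(v(j) - 23985) = (-22166 + (-87)²)*(-32 - 23985) = (-22166 + 7569)*(-24017) = -14597*(-24017) = 350576149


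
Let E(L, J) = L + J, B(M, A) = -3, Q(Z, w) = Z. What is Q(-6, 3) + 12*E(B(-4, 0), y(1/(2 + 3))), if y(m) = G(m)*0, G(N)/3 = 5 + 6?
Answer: -42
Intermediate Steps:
G(N) = 33 (G(N) = 3*(5 + 6) = 3*11 = 33)
y(m) = 0 (y(m) = 33*0 = 0)
E(L, J) = J + L
Q(-6, 3) + 12*E(B(-4, 0), y(1/(2 + 3))) = -6 + 12*(0 - 3) = -6 + 12*(-3) = -6 - 36 = -42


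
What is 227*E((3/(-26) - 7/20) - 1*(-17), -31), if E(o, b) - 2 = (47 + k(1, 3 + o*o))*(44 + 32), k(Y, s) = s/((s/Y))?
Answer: 828550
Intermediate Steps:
k(Y, s) = Y (k(Y, s) = s*(Y/s) = Y)
E(o, b) = 3650 (E(o, b) = 2 + (47 + 1)*(44 + 32) = 2 + 48*76 = 2 + 3648 = 3650)
227*E((3/(-26) - 7/20) - 1*(-17), -31) = 227*3650 = 828550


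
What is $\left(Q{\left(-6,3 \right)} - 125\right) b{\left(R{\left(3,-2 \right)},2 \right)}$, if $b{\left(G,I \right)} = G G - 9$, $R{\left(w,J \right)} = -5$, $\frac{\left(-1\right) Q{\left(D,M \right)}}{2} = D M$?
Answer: $-1424$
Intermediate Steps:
$Q{\left(D,M \right)} = - 2 D M$
$b{\left(G,I \right)} = -9 + G^{2}$ ($b{\left(G,I \right)} = G^{2} - 9 = -9 + G^{2}$)
$\left(Q{\left(-6,3 \right)} - 125\right) b{\left(R{\left(3,-2 \right)},2 \right)} = \left(\left(-2\right) \left(-6\right) 3 - 125\right) \left(-9 + \left(-5\right)^{2}\right) = \left(36 - 125\right) \left(-9 + 25\right) = \left(-89\right) 16 = -1424$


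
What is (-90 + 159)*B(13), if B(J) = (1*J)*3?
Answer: 2691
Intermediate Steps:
B(J) = 3*J (B(J) = J*3 = 3*J)
(-90 + 159)*B(13) = (-90 + 159)*(3*13) = 69*39 = 2691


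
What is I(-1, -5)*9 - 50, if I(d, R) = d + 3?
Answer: -32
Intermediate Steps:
I(d, R) = 3 + d
I(-1, -5)*9 - 50 = (3 - 1)*9 - 50 = 2*9 - 50 = 18 - 50 = -32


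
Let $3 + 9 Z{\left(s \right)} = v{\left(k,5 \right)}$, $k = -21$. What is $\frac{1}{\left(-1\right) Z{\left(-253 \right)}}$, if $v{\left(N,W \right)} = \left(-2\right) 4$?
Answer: $\frac{9}{11} \approx 0.81818$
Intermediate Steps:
$v{\left(N,W \right)} = -8$
$Z{\left(s \right)} = - \frac{11}{9}$ ($Z{\left(s \right)} = - \frac{1}{3} + \frac{1}{9} \left(-8\right) = - \frac{1}{3} - \frac{8}{9} = - \frac{11}{9}$)
$\frac{1}{\left(-1\right) Z{\left(-253 \right)}} = \frac{1}{\left(-1\right) \left(- \frac{11}{9}\right)} = \frac{1}{\frac{11}{9}} = \frac{9}{11}$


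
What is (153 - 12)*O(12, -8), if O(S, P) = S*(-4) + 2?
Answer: -6486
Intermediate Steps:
O(S, P) = 2 - 4*S (O(S, P) = -4*S + 2 = 2 - 4*S)
(153 - 12)*O(12, -8) = (153 - 12)*(2 - 4*12) = 141*(2 - 48) = 141*(-46) = -6486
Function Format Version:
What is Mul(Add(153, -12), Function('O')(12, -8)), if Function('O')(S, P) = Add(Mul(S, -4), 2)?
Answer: -6486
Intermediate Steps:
Function('O')(S, P) = Add(2, Mul(-4, S)) (Function('O')(S, P) = Add(Mul(-4, S), 2) = Add(2, Mul(-4, S)))
Mul(Add(153, -12), Function('O')(12, -8)) = Mul(Add(153, -12), Add(2, Mul(-4, 12))) = Mul(141, Add(2, -48)) = Mul(141, -46) = -6486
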